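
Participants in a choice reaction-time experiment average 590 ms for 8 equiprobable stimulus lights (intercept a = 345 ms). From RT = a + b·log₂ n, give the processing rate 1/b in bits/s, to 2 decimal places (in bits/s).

Choice component = 590 − 345 = 245 ms over log₂(8) = 3 bits.
b = 245 / 3 = 81.667 ms/bit, so 1/b = 12.245 bits/s.

12.24 bits/s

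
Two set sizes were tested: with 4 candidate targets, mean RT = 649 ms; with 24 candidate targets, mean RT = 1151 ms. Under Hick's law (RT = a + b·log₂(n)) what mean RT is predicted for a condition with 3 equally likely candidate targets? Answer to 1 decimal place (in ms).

568.4 ms

RT is linear in log₂ n, so two points fix the line:
  b = (1151 − 649) / (log₂ 24 − log₂ 4) = 502 / (4.5850 − 2) = 194.200 ms/bit
  a = 649 − 194.200 × 2 = 260.600 ms
Then RT(3) = 260.600 + 194.200 × log₂ 3 = 260.600 + 194.200 × 1.5850 ≈ 568.400 ms.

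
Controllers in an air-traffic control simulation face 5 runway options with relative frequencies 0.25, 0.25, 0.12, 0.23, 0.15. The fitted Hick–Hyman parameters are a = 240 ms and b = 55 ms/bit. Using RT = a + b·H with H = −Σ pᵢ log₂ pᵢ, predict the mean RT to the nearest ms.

365 ms

H = 0.25·log₂(1/0.25) + 0.25·log₂(1/0.25) + 0.12·log₂(1/0.12) + 0.23·log₂(1/0.23) + 0.15·log₂(1/0.15) = 2.2653 bits.
RT = 240 + 55 × 2.2653 = 364.59 ms.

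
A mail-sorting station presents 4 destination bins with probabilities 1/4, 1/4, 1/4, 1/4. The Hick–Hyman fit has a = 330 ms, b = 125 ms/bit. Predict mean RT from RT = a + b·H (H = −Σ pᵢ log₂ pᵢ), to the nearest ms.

580 ms

Each term −pᵢ log₂ pᵢ: 0.25·2 + 0.25·2 + 0.25·2 + 0.25·2; summed, H = 2.000 bits.
Mean RT = a + bH = 330 + 125·2.000 = 580.00 ms.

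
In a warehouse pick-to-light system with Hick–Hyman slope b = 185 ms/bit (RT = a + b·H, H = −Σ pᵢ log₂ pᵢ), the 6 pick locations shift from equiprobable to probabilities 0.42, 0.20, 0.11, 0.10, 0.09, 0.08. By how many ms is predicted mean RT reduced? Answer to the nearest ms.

57 ms

Equiprobable entropy H₀ = log₂ 6 = 2.5850 bits.
Skewed entropy H = −Σ pᵢ log₂ pᵢ = 2.2767 bits.
ΔRT = b·(H₀ − H) = 185 × 0.3083 = 57.03 ms.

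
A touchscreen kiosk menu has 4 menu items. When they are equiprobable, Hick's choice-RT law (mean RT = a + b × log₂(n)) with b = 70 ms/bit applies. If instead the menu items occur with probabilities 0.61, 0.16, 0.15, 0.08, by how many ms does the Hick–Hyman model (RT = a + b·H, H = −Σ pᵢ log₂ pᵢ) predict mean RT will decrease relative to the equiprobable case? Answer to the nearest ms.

31 ms

Equiprobable entropy H₀ = log₂ 4 = 2.0000 bits.
Skewed entropy H = −Σ pᵢ log₂ pᵢ = 1.5601 bits.
ΔRT = b·(H₀ − H) = 70 × 0.4399 = 30.79 ms.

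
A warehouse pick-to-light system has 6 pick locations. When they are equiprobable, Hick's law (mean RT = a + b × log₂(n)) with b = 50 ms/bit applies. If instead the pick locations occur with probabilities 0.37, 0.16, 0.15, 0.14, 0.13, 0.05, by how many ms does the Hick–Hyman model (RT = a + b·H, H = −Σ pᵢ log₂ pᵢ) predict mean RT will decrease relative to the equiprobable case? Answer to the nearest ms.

11 ms

The RT saving is b·ΔH. Equiprobable H₀ = log₂(6) = 2.5850 bits; with the given probabilities H = 2.3601 bits.
b·(H₀ − H) = 50 × (2.5850 − 2.3601) = 11.24 ms.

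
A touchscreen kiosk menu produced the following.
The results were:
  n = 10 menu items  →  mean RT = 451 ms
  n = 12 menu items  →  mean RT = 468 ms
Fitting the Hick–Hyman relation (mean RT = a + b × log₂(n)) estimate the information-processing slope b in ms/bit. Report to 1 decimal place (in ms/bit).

64.6 ms/bit

b = (RT₂ − RT₁)/(log₂ n₂ − log₂ n₁) = (468 − 451)/(3.5850 − 3.3219) = 64.630 ms/bit.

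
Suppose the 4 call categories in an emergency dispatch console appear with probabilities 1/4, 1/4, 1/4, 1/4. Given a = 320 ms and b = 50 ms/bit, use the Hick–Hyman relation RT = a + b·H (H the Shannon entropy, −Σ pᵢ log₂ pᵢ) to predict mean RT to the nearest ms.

H = −Σ pᵢ log₂ pᵢ = 0.25·2 + 0.25·2 + 0.25·2 + 0.25·2 = 2.000 bits.
RT = 320 + 50 × 2.000 = 420.00 ms.

420 ms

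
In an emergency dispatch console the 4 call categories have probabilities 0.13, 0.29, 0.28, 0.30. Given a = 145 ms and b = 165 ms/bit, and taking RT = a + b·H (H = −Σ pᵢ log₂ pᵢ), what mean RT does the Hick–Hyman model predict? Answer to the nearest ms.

464 ms

Entropy contributions −pᵢ log₂ pᵢ: 0.3826, 0.5179, 0.5142, 0.5211; sum H = 1.9359 bits.
RT = a + bH = 145 + 165·1.9359 = 464.42 ms.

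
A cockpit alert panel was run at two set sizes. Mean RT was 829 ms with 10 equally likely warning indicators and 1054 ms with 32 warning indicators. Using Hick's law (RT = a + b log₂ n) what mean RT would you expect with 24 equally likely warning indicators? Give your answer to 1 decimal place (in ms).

998.4 ms

Fit slope and intercept:
  b = (1054 − 829) / (log₂ 32 − log₂ 10) = 225 / (5 − 3.3219) = 134.082 ms/bit
  a = 829 − 134.082 × 3.3219 = 383.588 ms
Then RT(24) = 383.588 + 134.082 × log₂ 24 = 383.588 + 134.082 × 4.5850 ≈ 998.351 ms.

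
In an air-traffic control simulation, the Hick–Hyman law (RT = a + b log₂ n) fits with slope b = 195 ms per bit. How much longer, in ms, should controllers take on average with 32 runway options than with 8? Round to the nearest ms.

390 ms

Only the slope matters, since a is common to both: ΔRT = b·log₂(n₂/n₁).
log₂(32) − log₂(8) = log₂(32/8) = log₂(4) = 2.
ΔRT = 195 × 2.0000 = 390.000 ms.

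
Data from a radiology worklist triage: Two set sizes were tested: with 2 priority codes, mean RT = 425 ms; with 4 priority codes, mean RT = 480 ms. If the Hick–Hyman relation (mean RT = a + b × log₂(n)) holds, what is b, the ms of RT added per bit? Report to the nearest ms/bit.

Slope: b = (480 − 425) / (log₂ 4 − log₂ 2) = 55/1.0000 = 55 ms/bit.

55 ms/bit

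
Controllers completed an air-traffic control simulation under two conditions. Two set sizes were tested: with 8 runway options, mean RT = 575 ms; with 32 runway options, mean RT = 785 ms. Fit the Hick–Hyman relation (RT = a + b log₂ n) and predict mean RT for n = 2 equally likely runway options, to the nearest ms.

With log₂ n on the abscissa the relation is linear; from the two conditions:
  b = (785 − 575) / (log₂ 32 − log₂ 8) = 210 / (5 − 3) = 105 ms/bit
  a = 575 − 105 × 3 = 260 ms
Then RT(2) = 260 + 105 × log₂ 2 = 260 + 105 × 1 ≈ 365.000 ms.

365 ms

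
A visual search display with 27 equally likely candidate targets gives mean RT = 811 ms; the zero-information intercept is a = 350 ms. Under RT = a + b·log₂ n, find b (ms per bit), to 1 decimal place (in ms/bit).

97.0 ms/bit

27 alternatives carry log₂ 27 = 4.7549 bits; the choice cost is 811 − 350 = 461 ms, so b = 461/4.7549 = 96.953 ms/bit.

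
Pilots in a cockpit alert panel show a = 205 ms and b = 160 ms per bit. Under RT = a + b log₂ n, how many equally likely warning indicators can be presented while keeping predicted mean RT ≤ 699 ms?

8

Set 205 + 160·log₂ n ≤ 699 → log₂ n ≤ (699 − 205)/160 = 3.0875.
So n ≤ 2^3.0875 = 8.500; the largest integer n is 8.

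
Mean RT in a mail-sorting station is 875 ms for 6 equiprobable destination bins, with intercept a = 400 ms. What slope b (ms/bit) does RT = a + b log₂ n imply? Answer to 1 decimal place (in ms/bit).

183.8 ms/bit

log₂(6) = 2.5850 bits.
b = (RT − a)/log₂ n = (875 − 400) / 2.5850 = 183.755 ms/bit.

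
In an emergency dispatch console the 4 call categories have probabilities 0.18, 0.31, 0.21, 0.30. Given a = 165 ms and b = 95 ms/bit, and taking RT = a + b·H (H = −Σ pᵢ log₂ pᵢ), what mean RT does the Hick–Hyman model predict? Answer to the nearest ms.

Entropy contributions −pᵢ log₂ pᵢ: 0.4453, 0.5238, 0.4728, 0.5211; sum H = 1.9630 bits.
RT = a + bH = 165 + 95·1.9630 = 351.49 ms.

351 ms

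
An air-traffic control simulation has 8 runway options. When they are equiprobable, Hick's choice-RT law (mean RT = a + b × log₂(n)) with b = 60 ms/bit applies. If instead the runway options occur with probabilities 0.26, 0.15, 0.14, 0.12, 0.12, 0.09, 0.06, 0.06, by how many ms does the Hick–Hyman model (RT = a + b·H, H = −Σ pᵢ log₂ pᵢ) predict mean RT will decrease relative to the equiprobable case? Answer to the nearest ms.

Equiprobable entropy H₀ = log₂ 8 = 3.0000 bits.
Skewed entropy H = −Σ pᵢ log₂ pᵢ = 2.8468 bits.
ΔRT = b·(H₀ − H) = 60 × 0.1532 = 9.19 ms.

9 ms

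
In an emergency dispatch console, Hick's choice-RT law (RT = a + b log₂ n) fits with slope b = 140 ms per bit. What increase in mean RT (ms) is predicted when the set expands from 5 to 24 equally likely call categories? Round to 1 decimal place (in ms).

The intercept a cancels: ΔRT = b·(log₂ n₂ − log₂ n₁) = b·log₂(n₂/n₁).
log₂(24) − log₂(5) = 4.5850 − 2.3219 = 2.2630.
ΔRT = 140 × 2.2630 = 316.825 ms.

316.8 ms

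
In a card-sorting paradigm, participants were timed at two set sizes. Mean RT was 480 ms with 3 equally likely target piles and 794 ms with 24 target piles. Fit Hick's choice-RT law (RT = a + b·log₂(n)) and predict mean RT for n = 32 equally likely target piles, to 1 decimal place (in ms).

RT is linear in log₂ n, so two points fix the line:
  b = (794 − 480) / (log₂ 24 − log₂ 3) = 314 / (4.5850 − 1.5850) = 104.667 ms/bit
  a = 480 − 104.667 × 1.5850 = 314.107 ms
Then RT(32) = 314.107 + 104.667 × log₂ 32 = 314.107 + 104.667 × 5 ≈ 837.441 ms.

837.4 ms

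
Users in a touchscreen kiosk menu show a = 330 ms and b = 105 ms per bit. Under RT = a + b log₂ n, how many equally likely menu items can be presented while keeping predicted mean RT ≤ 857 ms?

32

Information budget: (857 − 330)/105 = 5.0190 bits, so n ≤ 2^5.0190 = 32.425 → at most 32.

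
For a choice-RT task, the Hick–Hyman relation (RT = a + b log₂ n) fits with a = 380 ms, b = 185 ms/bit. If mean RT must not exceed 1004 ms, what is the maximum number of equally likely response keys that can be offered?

10

Information budget: (1004 − 380)/185 = 3.3730 bits, so n ≤ 2^3.3730 = 10.360 → at most 10.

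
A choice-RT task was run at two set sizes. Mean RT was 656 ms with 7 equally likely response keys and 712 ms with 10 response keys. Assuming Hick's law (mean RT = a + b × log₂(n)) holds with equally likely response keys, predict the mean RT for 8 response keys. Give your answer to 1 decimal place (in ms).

RT is linear in log₂ n, so two points fix the line:
  b = (712 − 656) / (log₂ 10 − log₂ 7) = 56 / (3.3219 − 2.8074) = 108.828 ms/bit
  a = 656 − 108.828 × 2.8074 = 350.481 ms
Then RT(8) = 350.481 + 108.828 × log₂ 8 = 350.481 + 108.828 × 3 ≈ 676.965 ms.

677.0 ms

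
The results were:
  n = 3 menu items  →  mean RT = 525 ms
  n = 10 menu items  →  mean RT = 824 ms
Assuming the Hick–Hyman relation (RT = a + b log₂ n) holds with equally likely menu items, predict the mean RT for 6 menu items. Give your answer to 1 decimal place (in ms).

RT is linear in log₂ n, so two points fix the line:
  b = (824 − 525) / (log₂ 10 − log₂ 3) = 299 / (3.3219 − 1.5850) = 172.139 ms/bit
  a = 525 − 172.139 × 1.5850 = 252.166 ms
Then RT(6) = 252.166 + 172.139 × log₂ 6 = 252.166 + 172.139 × 2.5850 ≈ 697.139 ms.

697.1 ms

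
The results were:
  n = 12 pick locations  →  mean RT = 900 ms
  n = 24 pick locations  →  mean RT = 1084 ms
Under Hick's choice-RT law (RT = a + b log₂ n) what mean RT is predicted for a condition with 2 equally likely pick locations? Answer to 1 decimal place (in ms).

Solve the two-equation system in a and b:
  b = (1084 − 900) / (log₂ 24 − log₂ 12) = 184 / (4.5850 − 3.5850) = 184.000 ms/bit
  a = 900 − 184.000 × 3.5850 = 240.367 ms
Then RT(2) = 240.367 + 184.000 × log₂ 2 = 240.367 + 184.000 × 1 ≈ 424.367 ms.

424.4 ms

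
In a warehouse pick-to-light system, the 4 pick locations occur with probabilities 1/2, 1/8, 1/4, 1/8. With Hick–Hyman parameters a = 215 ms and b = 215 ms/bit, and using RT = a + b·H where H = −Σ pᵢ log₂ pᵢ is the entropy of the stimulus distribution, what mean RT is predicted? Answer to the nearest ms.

591 ms

Each term −pᵢ log₂ pᵢ: 0.5·1 + 0.125·3 + 0.25·2 + 0.125·3; summed, H = 1.750 bits.
Mean RT = a + bH = 215 + 215·1.750 = 591.25 ms.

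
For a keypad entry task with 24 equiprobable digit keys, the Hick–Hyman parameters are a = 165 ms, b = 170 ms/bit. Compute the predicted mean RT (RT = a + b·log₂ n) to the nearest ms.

log₂(24) = 4.5850 bits, so RT = 165 + 170 × 4.5850 ≈ 944.444 ms.

944 ms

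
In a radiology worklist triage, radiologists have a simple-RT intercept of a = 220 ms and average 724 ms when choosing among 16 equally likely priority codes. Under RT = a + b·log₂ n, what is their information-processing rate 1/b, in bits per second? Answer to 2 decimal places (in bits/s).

7.94 bits/s

Choice component = 724 − 220 = 504 ms over log₂(16) = 4 bits.
b = 504 / 4 = 126.000 ms/bit, so 1/b = 7.937 bits/s.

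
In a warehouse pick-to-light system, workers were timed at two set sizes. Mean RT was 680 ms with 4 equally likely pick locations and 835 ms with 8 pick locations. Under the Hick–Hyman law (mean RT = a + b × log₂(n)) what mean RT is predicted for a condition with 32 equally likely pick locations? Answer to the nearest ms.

Fit slope and intercept:
  b = (835 − 680) / (log₂ 8 − log₂ 4) = 155 / (3 − 2) = 155 ms/bit
  a = 680 − 155 × 2 = 370 ms
Then RT(32) = 370 + 155 × log₂ 32 = 370 + 155 × 5 ≈ 1145.000 ms.

1145 ms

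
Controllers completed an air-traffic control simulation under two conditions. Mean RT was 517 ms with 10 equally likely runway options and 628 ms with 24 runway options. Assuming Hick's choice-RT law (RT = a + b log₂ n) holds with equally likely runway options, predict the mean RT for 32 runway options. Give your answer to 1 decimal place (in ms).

664.5 ms

RT is linear in log₂ n, so two points fix the line:
  b = (628 − 517) / (log₂ 24 − log₂ 10) = 111 / (4.5850 − 3.3219) = 87.884 ms/bit
  a = 517 − 87.884 × 3.3219 = 225.057 ms
Then RT(32) = 225.057 + 87.884 × log₂ 32 = 225.057 + 87.884 × 5 ≈ 664.475 ms.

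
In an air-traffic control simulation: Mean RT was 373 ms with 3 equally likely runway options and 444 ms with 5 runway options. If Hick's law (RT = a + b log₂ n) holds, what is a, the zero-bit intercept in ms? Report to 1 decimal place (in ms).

220.3 ms

Slope: b = (444 − 373) / (log₂ 5 − log₂ 3) = 71/0.7370 = 96.341 ms/bit.
a = RT₁ − b·log₂ n₁ = 373 − 96.341 × 1.5850 = 220.303 ms.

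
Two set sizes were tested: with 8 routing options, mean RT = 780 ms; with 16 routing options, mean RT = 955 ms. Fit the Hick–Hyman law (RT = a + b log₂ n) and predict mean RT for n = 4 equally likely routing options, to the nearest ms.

Fit slope and intercept:
  b = (955 − 780) / (log₂ 16 − log₂ 8) = 175 / (4 − 3) = 175 ms/bit
  a = 780 − 175 × 3 = 255 ms
Then RT(4) = 255 + 175 × log₂ 4 = 255 + 175 × 2 ≈ 605.000 ms.

605 ms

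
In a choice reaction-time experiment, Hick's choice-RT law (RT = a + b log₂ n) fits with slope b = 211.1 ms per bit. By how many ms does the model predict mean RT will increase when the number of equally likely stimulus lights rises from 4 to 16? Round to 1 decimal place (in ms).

422.2 ms

The intercept a cancels: ΔRT = b·(log₂ n₂ − log₂ n₁) = b·log₂(n₂/n₁).
log₂(16) − log₂(4) = log₂(16/4) = log₂(4) = 2.
ΔRT = 211.1 × 2.0000 = 422.200 ms.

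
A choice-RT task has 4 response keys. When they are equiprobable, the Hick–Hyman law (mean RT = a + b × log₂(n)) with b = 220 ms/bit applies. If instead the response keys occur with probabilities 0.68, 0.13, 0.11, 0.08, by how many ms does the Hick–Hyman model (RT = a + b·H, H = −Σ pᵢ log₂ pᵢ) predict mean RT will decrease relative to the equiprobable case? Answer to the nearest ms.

131 ms

The RT saving is b·ΔH. Equiprobable H₀ = log₂(4) = 2.0000 bits; with the given probabilities H = 1.4028 bits.
b·(H₀ − H) = 220 × (2.0000 − 1.4028) = 131.39 ms.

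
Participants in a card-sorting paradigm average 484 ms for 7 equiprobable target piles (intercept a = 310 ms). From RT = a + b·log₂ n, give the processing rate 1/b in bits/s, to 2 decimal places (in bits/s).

Choice component = 484 − 310 = 174 ms over log₂(7) = 2.8074 bits.
b = 174 / 2.8074 = 61.980 ms/bit, so 1/b = 16.134 bits/s.

16.13 bits/s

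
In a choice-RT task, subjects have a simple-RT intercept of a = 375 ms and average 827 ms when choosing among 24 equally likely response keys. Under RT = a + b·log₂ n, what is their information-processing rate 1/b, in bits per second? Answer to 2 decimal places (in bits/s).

10.14 bits/s

b = (827 − 375)/log₂ 24 = 452/4.5850 = 98.583 ms per bit = 0.09858 s/bit; the reciprocal is 10.144 bits/s.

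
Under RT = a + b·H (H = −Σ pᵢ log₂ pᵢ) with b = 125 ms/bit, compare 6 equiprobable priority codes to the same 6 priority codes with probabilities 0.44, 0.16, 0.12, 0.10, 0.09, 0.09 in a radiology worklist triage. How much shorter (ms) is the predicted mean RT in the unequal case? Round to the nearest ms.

Equiprobable entropy H₀ = log₂ 6 = 2.5850 bits.
Skewed entropy H = −Σ pᵢ log₂ pᵢ = 2.2687 bits.
ΔRT = b·(H₀ − H) = 125 × 0.3162 = 39.53 ms.

40 ms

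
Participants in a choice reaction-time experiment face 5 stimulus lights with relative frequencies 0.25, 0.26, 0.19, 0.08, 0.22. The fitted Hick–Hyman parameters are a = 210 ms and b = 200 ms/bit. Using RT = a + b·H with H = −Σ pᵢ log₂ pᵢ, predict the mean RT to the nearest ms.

H = 0.25·log₂(1/0.25) + 0.26·log₂(1/0.26) + 0.19·log₂(1/0.19) + 0.08·log₂(1/0.08) + 0.22·log₂(1/0.22) = 2.2326 bits.
RT = 210 + 200 × 2.2326 = 656.52 ms.

657 ms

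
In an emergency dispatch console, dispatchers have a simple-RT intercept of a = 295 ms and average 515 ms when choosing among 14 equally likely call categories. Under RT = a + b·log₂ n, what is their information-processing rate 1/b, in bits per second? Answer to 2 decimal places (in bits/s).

Choice component = 515 − 295 = 220 ms over log₂(14) = 3.8074 bits.
b = 220 / 3.8074 = 57.783 ms/bit, so 1/b = 17.306 bits/s.

17.31 bits/s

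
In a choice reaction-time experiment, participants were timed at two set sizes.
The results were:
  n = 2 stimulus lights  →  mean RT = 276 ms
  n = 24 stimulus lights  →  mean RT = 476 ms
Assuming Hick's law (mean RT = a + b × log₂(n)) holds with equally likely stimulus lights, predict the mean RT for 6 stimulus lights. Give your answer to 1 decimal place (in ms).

364.4 ms

With log₂ n on the abscissa the relation is linear; from the two conditions:
  b = (476 − 276) / (log₂ 24 − log₂ 2) = 200 / (4.5850 − 1) = 55.789 ms/bit
  a = 276 − 55.789 × 1 = 220.211 ms
Then RT(6) = 220.211 + 55.789 × log₂ 6 = 220.211 + 55.789 × 2.5850 ≈ 364.423 ms.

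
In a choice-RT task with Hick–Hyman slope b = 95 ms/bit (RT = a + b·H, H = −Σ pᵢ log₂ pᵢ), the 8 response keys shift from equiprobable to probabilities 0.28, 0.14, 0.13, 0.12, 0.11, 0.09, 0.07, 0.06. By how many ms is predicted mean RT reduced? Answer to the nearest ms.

16 ms

The RT saving is b·ΔH. Equiprobable H₀ = log₂(8) = 3.0000 bits; with the given probabilities H = 2.8361 bits.
b·(H₀ − H) = 95 × (3.0000 − 2.8361) = 15.57 ms.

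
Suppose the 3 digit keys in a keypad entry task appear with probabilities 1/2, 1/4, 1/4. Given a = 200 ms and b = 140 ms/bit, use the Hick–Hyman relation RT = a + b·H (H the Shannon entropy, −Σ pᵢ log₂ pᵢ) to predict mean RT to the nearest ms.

Each term −pᵢ log₂ pᵢ: 0.5·1 + 0.25·2 + 0.25·2; summed, H = 1.500 bits.
Mean RT = a + bH = 200 + 140·1.500 = 410.00 ms.

410 ms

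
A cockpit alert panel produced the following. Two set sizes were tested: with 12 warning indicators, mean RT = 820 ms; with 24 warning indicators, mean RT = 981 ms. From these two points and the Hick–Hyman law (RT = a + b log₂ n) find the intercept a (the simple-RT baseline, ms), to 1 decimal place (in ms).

b = (RT₂ − RT₁)/(log₂ n₂ − log₂ n₁) = (981 − 820)/(4.5850 − 3.5850) = 161.000 ms/bit.
Intercept: a = 820 − 161.000·log₂(12) = 242.821 ms.

242.8 ms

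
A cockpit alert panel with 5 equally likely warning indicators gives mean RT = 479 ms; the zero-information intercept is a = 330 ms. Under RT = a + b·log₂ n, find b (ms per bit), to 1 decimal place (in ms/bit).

b = (479 − 330) / log₂(5) = 149 / 2.3219 = 64.171 ms/bit.

64.2 ms/bit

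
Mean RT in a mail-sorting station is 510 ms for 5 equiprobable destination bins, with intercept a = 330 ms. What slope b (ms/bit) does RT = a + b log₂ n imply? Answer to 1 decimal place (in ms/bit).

5 alternatives carry log₂ 5 = 2.3219 bits; the choice cost is 510 − 330 = 180 ms, so b = 180/2.3219 = 77.522 ms/bit.

77.5 ms/bit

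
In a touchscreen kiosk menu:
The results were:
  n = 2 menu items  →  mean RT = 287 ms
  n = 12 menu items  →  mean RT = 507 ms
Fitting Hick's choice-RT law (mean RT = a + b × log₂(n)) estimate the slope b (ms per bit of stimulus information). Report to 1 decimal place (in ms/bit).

85.1 ms/bit

The slope on a log₂ axis is (507 − 287) / (3.5850 − 1) = 85.108 ms/bit.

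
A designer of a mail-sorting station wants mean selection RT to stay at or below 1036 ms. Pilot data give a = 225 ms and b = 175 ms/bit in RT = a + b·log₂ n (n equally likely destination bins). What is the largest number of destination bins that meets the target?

24

175·log₂ n ≤ 1036 − 225 = 811, giving log₂ n ≤ 4.6343 and n ≤ 24.835. The largest whole number is 24.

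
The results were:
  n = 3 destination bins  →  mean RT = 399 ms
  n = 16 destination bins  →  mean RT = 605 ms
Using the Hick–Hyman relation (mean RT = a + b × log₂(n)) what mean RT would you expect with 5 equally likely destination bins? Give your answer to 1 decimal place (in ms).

RT is linear in log₂ n, so two points fix the line:
  b = (605 − 399) / (log₂ 16 − log₂ 3) = 206 / (4 − 1.5850) = 85.299 ms/bit
  a = 399 − 85.299 × 1.5850 = 263.804 ms
Then RT(5) = 263.804 + 85.299 × log₂ 5 = 263.804 + 85.299 × 2.3219 ≈ 461.862 ms.

461.9 ms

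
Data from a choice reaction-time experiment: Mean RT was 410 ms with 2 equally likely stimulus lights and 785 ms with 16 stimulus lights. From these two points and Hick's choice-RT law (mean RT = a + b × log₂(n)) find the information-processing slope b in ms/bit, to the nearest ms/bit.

125 ms/bit

b = (RT₂ − RT₁)/(log₂ n₂ − log₂ n₁) = (785 − 410)/(4 − 1) = 125 ms/bit.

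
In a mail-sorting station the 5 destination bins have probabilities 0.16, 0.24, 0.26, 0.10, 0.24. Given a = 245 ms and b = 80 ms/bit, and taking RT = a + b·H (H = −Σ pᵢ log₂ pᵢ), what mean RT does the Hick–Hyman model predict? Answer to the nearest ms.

425 ms

H = 0.16·log₂(1/0.16) + 0.24·log₂(1/0.24) + 0.26·log₂(1/0.26) + 0.10·log₂(1/0.10) + 0.24·log₂(1/0.24) = 2.2488 bits.
RT = 245 + 80 × 2.2488 = 424.90 ms.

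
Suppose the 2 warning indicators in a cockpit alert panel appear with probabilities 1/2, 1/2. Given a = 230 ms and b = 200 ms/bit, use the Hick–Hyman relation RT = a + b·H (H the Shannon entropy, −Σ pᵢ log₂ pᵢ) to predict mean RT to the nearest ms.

430 ms

H = −Σ pᵢ log₂ pᵢ = 0.5·1 + 0.5·1 = 1.000 bits.
RT = 230 + 200 × 1.000 = 430.00 ms.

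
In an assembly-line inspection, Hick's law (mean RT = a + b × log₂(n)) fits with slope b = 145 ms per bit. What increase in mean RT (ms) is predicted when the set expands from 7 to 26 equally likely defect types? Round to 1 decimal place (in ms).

274.5 ms

ΔRT = (a + b log₂ n₂) − (a + b log₂ n₁) = b·(log₂ n₂ − log₂ n₁).
log₂(26) − log₂(7) = 4.7004 − 2.8074 = 1.8931.
ΔRT = 145 × 1.8931 = 274.497 ms.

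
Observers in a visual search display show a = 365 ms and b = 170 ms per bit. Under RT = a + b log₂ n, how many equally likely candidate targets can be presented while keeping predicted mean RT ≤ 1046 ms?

170·log₂ n ≤ 1046 − 365 = 681, giving log₂ n ≤ 4.0059 and n ≤ 16.065. The largest whole number is 16.

16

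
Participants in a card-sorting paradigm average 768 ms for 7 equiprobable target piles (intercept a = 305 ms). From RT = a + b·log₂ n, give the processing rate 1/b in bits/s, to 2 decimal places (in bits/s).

6.06 bits/s

Choice component = 768 − 305 = 463 ms over log₂(7) = 2.8074 bits.
b = 463 / 2.8074 = 164.924 ms/bit, so 1/b = 6.063 bits/s.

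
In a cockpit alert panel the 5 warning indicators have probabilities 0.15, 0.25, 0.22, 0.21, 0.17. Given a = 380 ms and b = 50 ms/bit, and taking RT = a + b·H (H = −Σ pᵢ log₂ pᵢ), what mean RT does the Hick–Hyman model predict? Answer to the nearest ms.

495 ms

Entropy contributions −pᵢ log₂ pᵢ: 0.4105, 0.5000, 0.4806, 0.4728, 0.4346; sum H = 2.2985 bits.
RT = a + bH = 380 + 50·2.2985 = 494.93 ms.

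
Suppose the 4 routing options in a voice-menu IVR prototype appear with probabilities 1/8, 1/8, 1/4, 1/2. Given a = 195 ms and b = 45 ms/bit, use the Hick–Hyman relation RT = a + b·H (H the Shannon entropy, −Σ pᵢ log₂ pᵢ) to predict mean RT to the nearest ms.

274 ms

Each term −pᵢ log₂ pᵢ: 0.125·3 + 0.125·3 + 0.25·2 + 0.5·1; summed, H = 1.750 bits.
Mean RT = a + bH = 195 + 45·1.750 = 273.75 ms.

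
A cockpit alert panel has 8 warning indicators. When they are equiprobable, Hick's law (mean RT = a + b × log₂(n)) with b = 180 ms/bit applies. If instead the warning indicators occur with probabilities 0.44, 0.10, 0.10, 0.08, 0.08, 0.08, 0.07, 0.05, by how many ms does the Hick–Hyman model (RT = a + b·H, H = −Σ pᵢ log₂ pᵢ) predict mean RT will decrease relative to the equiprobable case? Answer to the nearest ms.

82 ms

The RT saving is b·ΔH. Equiprobable H₀ = log₂(8) = 3.0000 bits; with the given probabilities H = 2.5447 bits.
b·(H₀ − H) = 180 × (3.0000 − 2.5447) = 81.95 ms.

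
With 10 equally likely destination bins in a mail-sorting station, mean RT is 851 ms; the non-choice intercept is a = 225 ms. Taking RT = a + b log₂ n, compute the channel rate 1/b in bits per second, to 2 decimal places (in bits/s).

5.31 bits/s

b = (851 − 225)/log₂ 10 = 626/3.3219 = 188.445 ms per bit = 0.18844 s/bit; the reciprocal is 5.307 bits/s.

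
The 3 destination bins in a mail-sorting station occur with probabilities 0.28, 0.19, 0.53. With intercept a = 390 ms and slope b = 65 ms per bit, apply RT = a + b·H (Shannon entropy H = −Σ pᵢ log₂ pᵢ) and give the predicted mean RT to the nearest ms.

H = 0.28·log₂(1/0.28) + 0.19·log₂(1/0.19) + 0.53·log₂(1/0.53) = 1.4549 bits.
RT = 390 + 65 × 1.4549 = 484.57 ms.

485 ms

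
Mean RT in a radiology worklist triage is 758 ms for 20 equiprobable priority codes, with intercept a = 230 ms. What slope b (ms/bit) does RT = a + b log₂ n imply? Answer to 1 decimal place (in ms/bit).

122.2 ms/bit

b = (758 − 230) / log₂(20) = 528 / 4.3219 = 122.168 ms/bit.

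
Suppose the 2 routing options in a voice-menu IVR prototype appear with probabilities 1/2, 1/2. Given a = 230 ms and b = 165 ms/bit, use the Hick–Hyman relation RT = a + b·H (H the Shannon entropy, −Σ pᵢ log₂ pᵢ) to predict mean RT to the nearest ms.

395 ms

Each term −pᵢ log₂ pᵢ: 0.5·1 + 0.5·1; summed, H = 1.000 bits.
Mean RT = a + bH = 230 + 165·1.000 = 395.00 ms.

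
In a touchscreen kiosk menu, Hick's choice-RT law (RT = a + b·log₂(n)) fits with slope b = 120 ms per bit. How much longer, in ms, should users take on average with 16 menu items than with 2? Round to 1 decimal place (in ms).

The intercept a cancels: ΔRT = b·(log₂ n₂ − log₂ n₁) = b·log₂(n₂/n₁).
log₂(16) − log₂(2) = log₂(16/2) = log₂(8) = 3.
ΔRT = 120 × 3.0000 = 360.000 ms.

360.0 ms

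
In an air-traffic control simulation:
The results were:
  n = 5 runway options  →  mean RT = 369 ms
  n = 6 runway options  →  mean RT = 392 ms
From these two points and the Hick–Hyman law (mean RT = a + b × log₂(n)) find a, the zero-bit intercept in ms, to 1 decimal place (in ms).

b = (RT₂ − RT₁)/(log₂ n₂ − log₂ n₁) = (392 − 369)/(2.5850 − 2.3219) = 87.441 ms/bit.
a = RT₁ − b·log₂ n₁ = 369 − 87.441 × 2.3219 = 165.968 ms.

166.0 ms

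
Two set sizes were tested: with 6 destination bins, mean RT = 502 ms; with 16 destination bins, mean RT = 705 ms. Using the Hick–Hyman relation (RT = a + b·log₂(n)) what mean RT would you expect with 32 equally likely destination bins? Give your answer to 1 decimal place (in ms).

Solve the two-equation system in a and b:
  b = (705 − 502) / (log₂ 16 − log₂ 6) = 203 / (4 − 2.5850) = 143.459 ms/bit
  a = 502 − 143.459 × 2.5850 = 131.164 ms
Then RT(32) = 131.164 + 143.459 × log₂ 32 = 131.164 + 143.459 × 5 ≈ 848.459 ms.

848.5 ms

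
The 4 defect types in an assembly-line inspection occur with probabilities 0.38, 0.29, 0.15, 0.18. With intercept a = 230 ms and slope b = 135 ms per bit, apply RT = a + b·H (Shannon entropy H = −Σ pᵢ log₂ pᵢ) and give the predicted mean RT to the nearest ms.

Entropy contributions −pᵢ log₂ pᵢ: 0.5305, 0.5179, 0.4105, 0.4453; sum H = 1.9042 bits.
RT = a + bH = 230 + 135·1.9042 = 487.07 ms.

487 ms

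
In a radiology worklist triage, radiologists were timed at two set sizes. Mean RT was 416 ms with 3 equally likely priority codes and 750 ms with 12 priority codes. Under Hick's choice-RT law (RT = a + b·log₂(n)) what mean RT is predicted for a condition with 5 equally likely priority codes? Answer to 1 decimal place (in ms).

With log₂ n on the abscissa the relation is linear; from the two conditions:
  b = (750 − 416) / (log₂ 12 − log₂ 3) = 334 / (3.5850 − 1.5850) = 167.000 ms/bit
  a = 416 − 167.000 × 1.5850 = 151.311 ms
Then RT(5) = 151.311 + 167.000 × log₂ 5 = 151.311 + 167.000 × 2.3219 ≈ 539.073 ms.

539.1 ms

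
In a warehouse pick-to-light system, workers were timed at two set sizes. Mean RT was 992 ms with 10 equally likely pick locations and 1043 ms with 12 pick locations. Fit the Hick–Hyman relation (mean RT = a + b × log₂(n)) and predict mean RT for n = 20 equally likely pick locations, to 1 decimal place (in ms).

1185.9 ms

With log₂ n on the abscissa the relation is linear; from the two conditions:
  b = (1043 − 992) / (log₂ 12 − log₂ 10) = 51 / (3.5850 − 3.3219) = 193.891 ms/bit
  a = 992 − 193.891 × 3.3219 = 347.908 ms
Then RT(20) = 347.908 + 193.891 × log₂ 20 = 347.908 + 193.891 × 4.3219 ≈ 1185.891 ms.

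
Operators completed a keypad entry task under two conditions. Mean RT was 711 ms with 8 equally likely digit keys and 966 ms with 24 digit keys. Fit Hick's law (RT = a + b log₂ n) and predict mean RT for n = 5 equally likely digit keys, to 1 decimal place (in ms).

601.9 ms

RT is linear in log₂ n, so two points fix the line:
  b = (966 − 711) / (log₂ 24 − log₂ 8) = 255 / (4.5850 − 3) = 160.887 ms/bit
  a = 711 − 160.887 × 3 = 228.339 ms
Then RT(5) = 228.339 + 160.887 × log₂ 5 = 228.339 + 160.887 × 2.3219 ≈ 601.907 ms.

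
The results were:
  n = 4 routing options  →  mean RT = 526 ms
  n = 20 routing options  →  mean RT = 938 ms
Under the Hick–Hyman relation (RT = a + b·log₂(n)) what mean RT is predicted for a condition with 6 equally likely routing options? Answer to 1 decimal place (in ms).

629.8 ms

With log₂ n on the abscissa the relation is linear; from the two conditions:
  b = (938 − 526) / (log₂ 20 − log₂ 4) = 412 / (4.3219 − 2) = 177.439 ms/bit
  a = 526 − 177.439 × 2 = 171.123 ms
Then RT(6) = 171.123 + 177.439 × log₂ 6 = 171.123 + 177.439 × 2.5850 ≈ 629.795 ms.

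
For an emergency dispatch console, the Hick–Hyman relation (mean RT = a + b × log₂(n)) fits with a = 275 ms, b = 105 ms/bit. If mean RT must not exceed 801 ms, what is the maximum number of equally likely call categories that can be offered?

Information budget: (801 − 275)/105 = 5.0095 bits, so n ≤ 2^5.0095 = 32.212 → at most 32.

32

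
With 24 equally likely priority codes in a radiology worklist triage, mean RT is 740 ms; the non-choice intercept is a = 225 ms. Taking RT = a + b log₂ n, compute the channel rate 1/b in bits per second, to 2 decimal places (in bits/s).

Choice component = 740 − 225 = 515 ms over log₂(24) = 4.5850 bits.
b = 515 / 4.5850 = 112.324 ms/bit, so 1/b = 8.903 bits/s.

8.90 bits/s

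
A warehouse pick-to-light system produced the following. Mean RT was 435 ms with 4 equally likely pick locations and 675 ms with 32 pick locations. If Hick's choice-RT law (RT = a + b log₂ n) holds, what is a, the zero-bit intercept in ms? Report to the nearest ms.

275 ms

Slope: b = (675 − 435) / (log₂ 32 − log₂ 4) = 240/3.0000 = 80 ms/bit.
Intercept: a = 435 − 80·log₂(4) = 275.000 ms.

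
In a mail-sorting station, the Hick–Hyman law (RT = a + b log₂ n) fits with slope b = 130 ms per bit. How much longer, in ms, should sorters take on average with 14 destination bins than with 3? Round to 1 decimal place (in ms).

288.9 ms

ΔRT = (a + b log₂ n₂) − (a + b log₂ n₁) = b·(log₂ n₂ − log₂ n₁).
log₂(14) − log₂(3) = 3.8074 − 1.5850 = 2.2224.
ΔRT = 130 × 2.2224 = 288.911 ms.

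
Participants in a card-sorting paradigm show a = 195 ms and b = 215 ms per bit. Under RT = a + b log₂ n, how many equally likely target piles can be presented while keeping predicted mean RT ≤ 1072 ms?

16

215·log₂ n ≤ 1072 − 195 = 877, giving log₂ n ≤ 4.0791 and n ≤ 16.901. The largest whole number is 16.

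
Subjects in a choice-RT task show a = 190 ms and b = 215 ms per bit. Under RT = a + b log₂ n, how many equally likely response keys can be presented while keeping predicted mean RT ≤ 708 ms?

215·log₂ n ≤ 708 − 190 = 518, giving log₂ n ≤ 2.4093 and n ≤ 5.312. The largest whole number is 5.

5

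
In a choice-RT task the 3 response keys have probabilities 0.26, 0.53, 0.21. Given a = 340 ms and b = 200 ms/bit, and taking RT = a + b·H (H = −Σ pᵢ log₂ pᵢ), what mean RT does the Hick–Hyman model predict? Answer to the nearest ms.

633 ms

H = 0.26·log₂(1/0.26) + 0.53·log₂(1/0.53) + 0.21·log₂(1/0.21) = 1.4636 bits.
RT = 340 + 200 × 1.4636 = 632.71 ms.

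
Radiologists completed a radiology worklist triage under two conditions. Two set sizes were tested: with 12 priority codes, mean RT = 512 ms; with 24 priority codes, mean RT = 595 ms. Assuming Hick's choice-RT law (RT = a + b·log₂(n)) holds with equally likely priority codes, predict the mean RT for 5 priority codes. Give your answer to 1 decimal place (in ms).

407.2 ms

With log₂ n on the abscissa the relation is linear; from the two conditions:
  b = (595 − 512) / (log₂ 24 − log₂ 12) = 83 / (4.5850 − 3.5850) = 83.000 ms/bit
  a = 512 − 83.000 × 3.5850 = 214.448 ms
Then RT(5) = 214.448 + 83.000 × log₂ 5 = 214.448 + 83.000 × 2.3219 ≈ 407.168 ms.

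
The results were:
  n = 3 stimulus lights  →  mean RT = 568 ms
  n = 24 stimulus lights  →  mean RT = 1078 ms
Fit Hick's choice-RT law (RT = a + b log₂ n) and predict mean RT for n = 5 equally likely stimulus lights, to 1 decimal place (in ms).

693.3 ms

Solve the two-equation system in a and b:
  b = (1078 − 568) / (log₂ 24 − log₂ 3) = 510 / (4.5850 − 1.5850) = 170.000 ms/bit
  a = 568 − 170.000 × 1.5850 = 298.556 ms
Then RT(5) = 298.556 + 170.000 × log₂ 5 = 298.556 + 170.000 × 2.3219 ≈ 693.284 ms.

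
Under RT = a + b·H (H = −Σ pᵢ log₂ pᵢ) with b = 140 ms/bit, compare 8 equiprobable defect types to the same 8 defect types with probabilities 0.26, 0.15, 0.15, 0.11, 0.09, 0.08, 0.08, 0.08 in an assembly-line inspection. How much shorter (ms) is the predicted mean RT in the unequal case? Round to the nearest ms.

19 ms

Equiprobable entropy H₀ = log₂ 8 = 3.0000 bits.
Skewed entropy H = −Σ pᵢ log₂ pᵢ = 2.8638 bits.
ΔRT = b·(H₀ − H) = 140 × 0.1362 = 19.06 ms.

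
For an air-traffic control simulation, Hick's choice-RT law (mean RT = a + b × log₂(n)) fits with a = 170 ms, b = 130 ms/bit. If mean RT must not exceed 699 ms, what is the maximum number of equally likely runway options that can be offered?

Set 170 + 130·log₂ n ≤ 699 → log₂ n ≤ (699 − 170)/130 = 4.0692.
So n ≤ 2^4.0692 = 16.787; the largest integer n is 16.

16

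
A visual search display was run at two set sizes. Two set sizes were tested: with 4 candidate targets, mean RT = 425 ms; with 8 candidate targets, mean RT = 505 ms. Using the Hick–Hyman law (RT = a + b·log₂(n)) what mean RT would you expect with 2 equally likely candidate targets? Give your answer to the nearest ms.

RT is linear in log₂ n, so two points fix the line:
  b = (505 − 425) / (log₂ 8 − log₂ 4) = 80 / (3 − 2) = 80 ms/bit
  a = 425 − 80 × 2 = 265 ms
Then RT(2) = 265 + 80 × log₂ 2 = 265 + 80 × 1 ≈ 345.000 ms.

345 ms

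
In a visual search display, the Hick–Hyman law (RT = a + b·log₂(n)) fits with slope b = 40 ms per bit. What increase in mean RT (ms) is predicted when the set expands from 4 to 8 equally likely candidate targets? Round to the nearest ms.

40 ms

Only the slope matters, since a is common to both: ΔRT = b·log₂(n₂/n₁).
log₂(8) − log₂(4) = log₂(8/4) = log₂(2) = 1.
ΔRT = 40 × 1.0000 = 40.000 ms.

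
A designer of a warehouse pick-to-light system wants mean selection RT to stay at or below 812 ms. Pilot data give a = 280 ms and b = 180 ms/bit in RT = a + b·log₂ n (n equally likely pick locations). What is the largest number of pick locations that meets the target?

7

Set 280 + 180·log₂ n ≤ 812 → log₂ n ≤ (812 − 280)/180 = 2.9556.
So n ≤ 2^2.9556 = 7.757; the largest integer n is 7.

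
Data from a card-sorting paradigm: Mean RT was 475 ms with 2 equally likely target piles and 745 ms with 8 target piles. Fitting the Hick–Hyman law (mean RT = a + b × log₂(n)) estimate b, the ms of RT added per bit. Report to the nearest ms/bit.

Slope: b = (745 − 475) / (log₂ 8 − log₂ 2) = 270/2.0000 = 135 ms/bit.

135 ms/bit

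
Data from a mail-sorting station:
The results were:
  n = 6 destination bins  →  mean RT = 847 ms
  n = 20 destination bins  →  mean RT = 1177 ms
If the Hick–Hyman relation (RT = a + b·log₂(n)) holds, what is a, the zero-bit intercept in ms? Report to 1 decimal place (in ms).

355.9 ms

The slope on a log₂ axis is (1177 − 847) / (4.3219 − 2.5850) = 189.986 ms/bit.
a = RT₁ − b·log₂ n₁ = 847 − 189.986 × 2.5850 = 355.892 ms.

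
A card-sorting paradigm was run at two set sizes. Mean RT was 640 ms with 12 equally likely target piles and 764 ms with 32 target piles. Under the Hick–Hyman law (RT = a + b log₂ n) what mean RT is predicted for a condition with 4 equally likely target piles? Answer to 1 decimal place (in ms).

RT is linear in log₂ n, so two points fix the line:
  b = (764 − 640) / (log₂ 32 − log₂ 12) = 124 / (5 − 3.5850) = 87.630 ms/bit
  a = 640 − 87.630 × 3.5850 = 325.849 ms
Then RT(4) = 325.849 + 87.630 × log₂ 4 = 325.849 + 87.630 × 2 ≈ 501.109 ms.

501.1 ms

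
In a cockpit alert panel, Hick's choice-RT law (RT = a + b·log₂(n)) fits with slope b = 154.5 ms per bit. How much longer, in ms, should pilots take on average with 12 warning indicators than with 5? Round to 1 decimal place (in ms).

195.1 ms

Only the slope matters, since a is common to both: ΔRT = b·log₂(n₂/n₁).
log₂(12) − log₂(5) = 3.5850 − 2.3219 = 1.2630.
ΔRT = 154.5 × 1.2630 = 195.139 ms.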